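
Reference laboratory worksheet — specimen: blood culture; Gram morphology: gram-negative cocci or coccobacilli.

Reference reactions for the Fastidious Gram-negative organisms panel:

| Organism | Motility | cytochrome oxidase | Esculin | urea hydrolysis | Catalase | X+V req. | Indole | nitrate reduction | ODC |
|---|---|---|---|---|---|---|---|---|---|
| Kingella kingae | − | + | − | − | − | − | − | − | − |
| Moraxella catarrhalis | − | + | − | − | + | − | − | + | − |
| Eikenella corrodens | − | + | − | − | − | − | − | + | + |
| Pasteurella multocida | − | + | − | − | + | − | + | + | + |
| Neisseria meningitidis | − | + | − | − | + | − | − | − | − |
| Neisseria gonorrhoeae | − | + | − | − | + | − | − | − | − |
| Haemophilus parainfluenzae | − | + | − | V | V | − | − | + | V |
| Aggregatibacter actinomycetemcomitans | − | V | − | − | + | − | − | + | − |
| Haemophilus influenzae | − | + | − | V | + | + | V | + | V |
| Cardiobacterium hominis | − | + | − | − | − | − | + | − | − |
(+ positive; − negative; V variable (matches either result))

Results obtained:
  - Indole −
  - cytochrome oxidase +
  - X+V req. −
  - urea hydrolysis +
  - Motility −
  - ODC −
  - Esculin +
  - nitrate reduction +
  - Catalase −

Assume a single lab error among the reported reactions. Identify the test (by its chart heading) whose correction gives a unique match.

Esculin

As reported, no row in the chart matches all 9 reactions.
Reversing Catalase → still no organism matches.
Reversing X+V req. → still no organism matches.
Reversing Motility → still no organism matches.
Reversing Indole → still no organism matches.
Reversing urea hydrolysis → still no organism matches.
Reversing nitrate reduction → still no organism matches.
Reversing cytochrome oxidase → still no organism matches.
Reversing ODC → still no organism matches.
Reversing Esculin (to −) → unique match: Haemophilus parainfluenzae.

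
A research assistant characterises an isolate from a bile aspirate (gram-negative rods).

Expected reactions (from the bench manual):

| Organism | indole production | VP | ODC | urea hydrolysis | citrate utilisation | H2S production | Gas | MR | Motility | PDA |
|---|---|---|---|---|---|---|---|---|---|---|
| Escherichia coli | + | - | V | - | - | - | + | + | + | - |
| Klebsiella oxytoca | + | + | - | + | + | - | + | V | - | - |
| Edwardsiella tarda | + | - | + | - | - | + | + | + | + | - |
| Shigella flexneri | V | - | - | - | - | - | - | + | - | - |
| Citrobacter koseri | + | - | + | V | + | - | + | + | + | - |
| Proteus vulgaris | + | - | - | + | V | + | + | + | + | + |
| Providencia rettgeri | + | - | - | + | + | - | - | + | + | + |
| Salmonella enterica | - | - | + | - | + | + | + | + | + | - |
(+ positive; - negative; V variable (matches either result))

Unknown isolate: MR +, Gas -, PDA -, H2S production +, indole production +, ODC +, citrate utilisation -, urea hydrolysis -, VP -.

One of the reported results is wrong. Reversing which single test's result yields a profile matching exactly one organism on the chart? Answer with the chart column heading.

As reported, no row in the chart matches all 9 reactions.
Reversing MR → still no organism matches.
Reversing PDA → still no organism matches.
Reversing citrate utilisation → still no organism matches.
Reversing H2S production → still no organism matches.
Reversing indole production → still no organism matches.
Reversing urea hydrolysis → still no organism matches.
Reversing ODC → still no organism matches.
Reversing VP → still no organism matches.
Reversing Gas (to +) → unique match: Edwardsiella tarda.

Gas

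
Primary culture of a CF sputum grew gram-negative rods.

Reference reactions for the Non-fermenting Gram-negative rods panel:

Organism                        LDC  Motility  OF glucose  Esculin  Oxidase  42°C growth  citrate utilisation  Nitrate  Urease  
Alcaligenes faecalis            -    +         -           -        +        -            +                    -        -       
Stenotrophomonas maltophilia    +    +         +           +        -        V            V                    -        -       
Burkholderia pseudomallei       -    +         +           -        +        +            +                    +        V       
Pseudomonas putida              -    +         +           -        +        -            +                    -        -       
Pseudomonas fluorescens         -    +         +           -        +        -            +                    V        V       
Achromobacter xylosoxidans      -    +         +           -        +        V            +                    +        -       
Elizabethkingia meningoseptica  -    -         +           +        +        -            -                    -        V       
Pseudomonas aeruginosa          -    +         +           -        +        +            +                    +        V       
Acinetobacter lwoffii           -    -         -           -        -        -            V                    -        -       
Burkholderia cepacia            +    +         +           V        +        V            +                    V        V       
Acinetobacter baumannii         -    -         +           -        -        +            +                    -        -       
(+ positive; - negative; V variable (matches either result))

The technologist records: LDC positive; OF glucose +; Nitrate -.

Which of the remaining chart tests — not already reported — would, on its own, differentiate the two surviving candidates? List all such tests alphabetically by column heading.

Oxidase

Nitrate -: excludes Burkholderia pseudomallei, Achromobacter xylosoxidans, Pseudomonas aeruginosa — 8 left.
OF glucose +: excludes Alcaligenes faecalis, Acinetobacter lwoffii — 6 left.
LDC +: excludes Pseudomonas putida, Pseudomonas fluorescens, Elizabethkingia meningoseptica, Acinetobacter baumannii — 2 left.
Two candidates remain: Burkholderia cepacia and Stenotrophomonas maltophilia.
  Motility: + vs + — same for both, does not separate.
  Esculin: V vs + — variable for at least one, does not separate.
  Oxidase: Burkholderia cepacia +, Stenotrophomonas maltophilia - — discriminates.
  42°C growth: V vs V — variable for at least one, does not separate.
  citrate utilisation: + vs V — variable for at least one, does not separate.
  Urease: V vs - — variable for at least one, does not separate.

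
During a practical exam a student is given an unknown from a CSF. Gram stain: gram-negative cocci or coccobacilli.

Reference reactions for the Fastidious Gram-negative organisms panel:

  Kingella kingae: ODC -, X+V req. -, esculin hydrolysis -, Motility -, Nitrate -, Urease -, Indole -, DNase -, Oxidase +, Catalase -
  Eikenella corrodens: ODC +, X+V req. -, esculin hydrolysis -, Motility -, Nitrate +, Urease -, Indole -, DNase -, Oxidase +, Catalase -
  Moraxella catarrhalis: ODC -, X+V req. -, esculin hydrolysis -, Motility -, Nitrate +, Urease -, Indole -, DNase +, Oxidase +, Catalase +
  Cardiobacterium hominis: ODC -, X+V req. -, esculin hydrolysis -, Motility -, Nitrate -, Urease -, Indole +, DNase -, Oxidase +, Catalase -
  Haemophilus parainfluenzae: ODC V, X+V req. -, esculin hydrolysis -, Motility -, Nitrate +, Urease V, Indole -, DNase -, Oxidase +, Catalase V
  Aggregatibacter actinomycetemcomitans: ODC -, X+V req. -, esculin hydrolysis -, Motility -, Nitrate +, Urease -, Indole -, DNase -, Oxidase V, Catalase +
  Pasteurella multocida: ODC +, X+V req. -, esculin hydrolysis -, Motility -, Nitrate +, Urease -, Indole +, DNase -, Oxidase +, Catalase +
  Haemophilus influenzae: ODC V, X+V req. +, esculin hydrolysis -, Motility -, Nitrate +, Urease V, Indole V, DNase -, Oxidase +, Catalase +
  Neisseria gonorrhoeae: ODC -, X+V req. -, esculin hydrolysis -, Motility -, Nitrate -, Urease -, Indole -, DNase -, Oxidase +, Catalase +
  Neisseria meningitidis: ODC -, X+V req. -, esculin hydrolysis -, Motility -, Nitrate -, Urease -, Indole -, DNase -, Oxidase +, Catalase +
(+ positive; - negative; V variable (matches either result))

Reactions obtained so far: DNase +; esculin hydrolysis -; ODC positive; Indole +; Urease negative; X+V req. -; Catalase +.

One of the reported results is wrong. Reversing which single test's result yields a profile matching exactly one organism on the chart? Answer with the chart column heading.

DNase

As reported, no row in the chart matches all 7 reactions.
Reversing DNase (to -) → unique match: Pasteurella multocida.
Reversing esculin hydrolysis → still no organism matches.
Reversing Catalase → still no organism matches.
Reversing Indole → still no organism matches.
Reversing Urease → still no organism matches.
Reversing ODC → still no organism matches.
Reversing X+V req. → still no organism matches.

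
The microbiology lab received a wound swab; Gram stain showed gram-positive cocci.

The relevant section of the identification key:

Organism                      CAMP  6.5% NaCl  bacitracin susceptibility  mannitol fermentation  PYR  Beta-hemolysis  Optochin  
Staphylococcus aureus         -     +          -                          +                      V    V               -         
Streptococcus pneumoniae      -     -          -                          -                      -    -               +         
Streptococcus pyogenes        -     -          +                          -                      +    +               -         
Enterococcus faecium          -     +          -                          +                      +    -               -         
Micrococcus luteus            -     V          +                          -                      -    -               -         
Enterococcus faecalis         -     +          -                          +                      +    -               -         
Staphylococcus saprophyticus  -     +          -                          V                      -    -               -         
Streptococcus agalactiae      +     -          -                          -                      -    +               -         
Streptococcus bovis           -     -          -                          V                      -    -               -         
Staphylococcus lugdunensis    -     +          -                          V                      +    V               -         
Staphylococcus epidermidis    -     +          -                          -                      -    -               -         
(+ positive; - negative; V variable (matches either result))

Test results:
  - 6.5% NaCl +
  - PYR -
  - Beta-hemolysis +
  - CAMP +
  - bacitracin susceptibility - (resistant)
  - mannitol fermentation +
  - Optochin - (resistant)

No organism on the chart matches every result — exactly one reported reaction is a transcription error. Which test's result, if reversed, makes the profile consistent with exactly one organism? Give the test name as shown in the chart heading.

CAMP

As reported, no row in the chart matches all 7 reactions.
Reversing Optochin → still no organism matches.
Reversing PYR → still no organism matches.
Reversing 6.5% NaCl → still no organism matches.
Reversing Beta-hemolysis → still no organism matches.
Reversing CAMP (to -) → unique match: Staphylococcus aureus.
Reversing bacitracin susceptibility → still no organism matches.
Reversing mannitol fermentation → still no organism matches.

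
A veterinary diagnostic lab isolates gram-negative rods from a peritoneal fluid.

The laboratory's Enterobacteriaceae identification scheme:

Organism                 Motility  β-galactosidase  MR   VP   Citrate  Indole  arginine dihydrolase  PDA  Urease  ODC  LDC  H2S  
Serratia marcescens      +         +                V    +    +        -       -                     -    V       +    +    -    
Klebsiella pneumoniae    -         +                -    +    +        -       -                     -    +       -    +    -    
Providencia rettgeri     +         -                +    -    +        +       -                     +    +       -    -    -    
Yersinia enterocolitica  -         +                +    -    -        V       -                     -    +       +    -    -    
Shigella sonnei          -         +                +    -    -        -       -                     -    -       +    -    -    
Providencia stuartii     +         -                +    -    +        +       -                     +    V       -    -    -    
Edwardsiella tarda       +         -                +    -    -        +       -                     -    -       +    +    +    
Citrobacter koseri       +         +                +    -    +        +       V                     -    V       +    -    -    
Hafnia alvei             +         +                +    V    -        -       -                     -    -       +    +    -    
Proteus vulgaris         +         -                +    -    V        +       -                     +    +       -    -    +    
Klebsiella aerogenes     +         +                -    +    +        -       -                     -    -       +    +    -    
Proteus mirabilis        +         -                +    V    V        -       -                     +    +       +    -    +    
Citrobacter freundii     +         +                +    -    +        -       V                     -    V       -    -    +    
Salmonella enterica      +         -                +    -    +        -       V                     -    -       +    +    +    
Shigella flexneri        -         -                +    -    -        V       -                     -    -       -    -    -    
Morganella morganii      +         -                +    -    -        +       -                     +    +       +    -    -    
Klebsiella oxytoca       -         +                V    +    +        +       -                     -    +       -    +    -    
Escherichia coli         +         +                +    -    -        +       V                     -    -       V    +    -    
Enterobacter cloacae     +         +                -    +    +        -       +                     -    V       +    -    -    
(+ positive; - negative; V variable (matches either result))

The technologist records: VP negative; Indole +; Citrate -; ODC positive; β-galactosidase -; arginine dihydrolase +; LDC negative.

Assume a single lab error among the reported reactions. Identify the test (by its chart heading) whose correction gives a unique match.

arginine dihydrolase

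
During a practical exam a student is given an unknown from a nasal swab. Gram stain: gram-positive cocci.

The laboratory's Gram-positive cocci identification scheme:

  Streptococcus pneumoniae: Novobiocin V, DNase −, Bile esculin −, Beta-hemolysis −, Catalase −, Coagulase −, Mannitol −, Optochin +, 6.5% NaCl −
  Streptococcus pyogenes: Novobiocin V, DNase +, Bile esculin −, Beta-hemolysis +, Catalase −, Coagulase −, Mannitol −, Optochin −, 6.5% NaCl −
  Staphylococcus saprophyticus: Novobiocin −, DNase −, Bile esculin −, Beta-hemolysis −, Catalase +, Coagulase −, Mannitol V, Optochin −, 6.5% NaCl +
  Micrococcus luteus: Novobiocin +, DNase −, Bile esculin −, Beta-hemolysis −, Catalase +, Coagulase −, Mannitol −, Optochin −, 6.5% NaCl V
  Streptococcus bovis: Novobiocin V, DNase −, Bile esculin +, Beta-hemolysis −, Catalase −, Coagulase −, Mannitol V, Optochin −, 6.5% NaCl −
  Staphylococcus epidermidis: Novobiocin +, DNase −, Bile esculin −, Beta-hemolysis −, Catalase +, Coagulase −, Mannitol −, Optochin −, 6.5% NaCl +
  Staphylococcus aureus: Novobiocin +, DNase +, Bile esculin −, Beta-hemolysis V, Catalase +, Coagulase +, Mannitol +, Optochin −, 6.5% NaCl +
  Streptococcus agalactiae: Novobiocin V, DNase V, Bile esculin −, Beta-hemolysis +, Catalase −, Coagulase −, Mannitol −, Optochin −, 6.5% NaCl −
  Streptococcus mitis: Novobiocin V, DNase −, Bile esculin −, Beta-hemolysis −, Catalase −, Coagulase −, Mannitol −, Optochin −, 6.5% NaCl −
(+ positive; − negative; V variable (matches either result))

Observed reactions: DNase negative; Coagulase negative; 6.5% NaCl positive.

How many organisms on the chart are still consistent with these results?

6.5% NaCl +: excludes 5 organisms — 4 left.
Coagulase −: excludes Staphylococcus aureus — 3 left.
DNase −: all 3 remaining candidates are consistent.
Still consistent: Micrococcus luteus, Staphylococcus epidermidis, Staphylococcus saprophyticus.

3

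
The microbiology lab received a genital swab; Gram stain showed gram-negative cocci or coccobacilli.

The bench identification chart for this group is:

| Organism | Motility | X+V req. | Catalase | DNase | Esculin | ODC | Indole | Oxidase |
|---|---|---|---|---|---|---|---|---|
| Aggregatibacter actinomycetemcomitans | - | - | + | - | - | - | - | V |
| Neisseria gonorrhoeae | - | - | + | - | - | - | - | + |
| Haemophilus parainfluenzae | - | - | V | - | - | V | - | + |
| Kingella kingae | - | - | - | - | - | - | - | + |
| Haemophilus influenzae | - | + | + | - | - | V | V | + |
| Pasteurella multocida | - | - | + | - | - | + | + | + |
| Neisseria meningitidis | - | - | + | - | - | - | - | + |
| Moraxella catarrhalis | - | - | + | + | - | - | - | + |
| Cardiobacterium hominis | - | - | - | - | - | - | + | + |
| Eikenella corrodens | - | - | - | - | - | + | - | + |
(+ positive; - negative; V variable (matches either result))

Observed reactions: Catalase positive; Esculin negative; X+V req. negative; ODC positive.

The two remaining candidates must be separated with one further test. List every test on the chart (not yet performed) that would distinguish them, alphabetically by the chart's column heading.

Esculin -: all 10 remaining candidates are consistent.
Catalase +: excludes Kingella kingae, Cardiobacterium hominis, Eikenella corrodens — 7 left.
X+V req. -: excludes Haemophilus influenzae — 6 left.
ODC +: excludes Aggregatibacter actinomycetemcomitans, Neisseria gonorrhoeae, Neisseria meningitidis, Moraxella catarrhalis — 2 left.
Two candidates remain: Haemophilus parainfluenzae and Pasteurella multocida.
  Motility: - vs - — same for both, does not separate.
  DNase: - vs - — same for both, does not separate.
  Indole: Haemophilus parainfluenzae -, Pasteurella multocida + — discriminates.
  Oxidase: + vs + — same for both, does not separate.

Indole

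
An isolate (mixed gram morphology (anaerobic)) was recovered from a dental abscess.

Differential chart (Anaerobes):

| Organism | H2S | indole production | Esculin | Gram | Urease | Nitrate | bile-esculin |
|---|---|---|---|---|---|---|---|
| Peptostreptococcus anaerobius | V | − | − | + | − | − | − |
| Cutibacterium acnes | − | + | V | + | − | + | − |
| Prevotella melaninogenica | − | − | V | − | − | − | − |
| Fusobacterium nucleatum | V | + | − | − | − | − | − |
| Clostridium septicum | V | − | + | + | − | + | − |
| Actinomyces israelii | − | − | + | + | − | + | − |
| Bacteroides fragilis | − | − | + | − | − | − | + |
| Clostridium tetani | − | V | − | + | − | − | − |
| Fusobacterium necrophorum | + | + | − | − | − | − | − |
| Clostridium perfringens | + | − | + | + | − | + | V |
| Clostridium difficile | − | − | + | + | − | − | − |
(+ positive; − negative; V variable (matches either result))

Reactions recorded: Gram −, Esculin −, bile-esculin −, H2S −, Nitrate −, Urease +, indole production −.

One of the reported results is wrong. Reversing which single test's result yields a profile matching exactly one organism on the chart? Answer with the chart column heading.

Urease

As reported, no row in the chart matches all 7 reactions.
Reversing H2S → still no organism matches.
Reversing Nitrate → still no organism matches.
Reversing indole production → still no organism matches.
Reversing Esculin → still no organism matches.
Reversing Urease (to −) → unique match: Prevotella melaninogenica.
Reversing bile-esculin → still no organism matches.
Reversing Gram → still no organism matches.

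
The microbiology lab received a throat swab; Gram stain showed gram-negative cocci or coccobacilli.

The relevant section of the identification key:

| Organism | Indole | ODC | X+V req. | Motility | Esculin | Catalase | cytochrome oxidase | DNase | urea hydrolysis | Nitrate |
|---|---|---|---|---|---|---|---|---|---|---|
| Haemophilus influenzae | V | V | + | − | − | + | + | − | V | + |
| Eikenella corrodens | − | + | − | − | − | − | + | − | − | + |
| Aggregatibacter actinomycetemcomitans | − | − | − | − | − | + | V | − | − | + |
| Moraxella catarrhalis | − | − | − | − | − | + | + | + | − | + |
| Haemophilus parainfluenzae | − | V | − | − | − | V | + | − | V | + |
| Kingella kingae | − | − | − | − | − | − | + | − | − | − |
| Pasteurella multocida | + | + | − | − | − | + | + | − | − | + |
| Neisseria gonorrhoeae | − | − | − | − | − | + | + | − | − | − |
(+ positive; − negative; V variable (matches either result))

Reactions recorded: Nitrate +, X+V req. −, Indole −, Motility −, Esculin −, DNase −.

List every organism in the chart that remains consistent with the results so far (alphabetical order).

Indole −: excludes Pasteurella multocida — 7 left.
Motility −: all 7 remaining candidates are consistent.
Esculin −: all 7 remaining candidates are consistent.
X+V req. −: excludes Haemophilus influenzae — 6 left.
DNase −: excludes Moraxella catarrhalis — 5 left.
Nitrate +: excludes Kingella kingae, Neisseria gonorrhoeae — 3 left.

Aggregatibacter actinomycetemcomitans, Eikenella corrodens, Haemophilus parainfluenzae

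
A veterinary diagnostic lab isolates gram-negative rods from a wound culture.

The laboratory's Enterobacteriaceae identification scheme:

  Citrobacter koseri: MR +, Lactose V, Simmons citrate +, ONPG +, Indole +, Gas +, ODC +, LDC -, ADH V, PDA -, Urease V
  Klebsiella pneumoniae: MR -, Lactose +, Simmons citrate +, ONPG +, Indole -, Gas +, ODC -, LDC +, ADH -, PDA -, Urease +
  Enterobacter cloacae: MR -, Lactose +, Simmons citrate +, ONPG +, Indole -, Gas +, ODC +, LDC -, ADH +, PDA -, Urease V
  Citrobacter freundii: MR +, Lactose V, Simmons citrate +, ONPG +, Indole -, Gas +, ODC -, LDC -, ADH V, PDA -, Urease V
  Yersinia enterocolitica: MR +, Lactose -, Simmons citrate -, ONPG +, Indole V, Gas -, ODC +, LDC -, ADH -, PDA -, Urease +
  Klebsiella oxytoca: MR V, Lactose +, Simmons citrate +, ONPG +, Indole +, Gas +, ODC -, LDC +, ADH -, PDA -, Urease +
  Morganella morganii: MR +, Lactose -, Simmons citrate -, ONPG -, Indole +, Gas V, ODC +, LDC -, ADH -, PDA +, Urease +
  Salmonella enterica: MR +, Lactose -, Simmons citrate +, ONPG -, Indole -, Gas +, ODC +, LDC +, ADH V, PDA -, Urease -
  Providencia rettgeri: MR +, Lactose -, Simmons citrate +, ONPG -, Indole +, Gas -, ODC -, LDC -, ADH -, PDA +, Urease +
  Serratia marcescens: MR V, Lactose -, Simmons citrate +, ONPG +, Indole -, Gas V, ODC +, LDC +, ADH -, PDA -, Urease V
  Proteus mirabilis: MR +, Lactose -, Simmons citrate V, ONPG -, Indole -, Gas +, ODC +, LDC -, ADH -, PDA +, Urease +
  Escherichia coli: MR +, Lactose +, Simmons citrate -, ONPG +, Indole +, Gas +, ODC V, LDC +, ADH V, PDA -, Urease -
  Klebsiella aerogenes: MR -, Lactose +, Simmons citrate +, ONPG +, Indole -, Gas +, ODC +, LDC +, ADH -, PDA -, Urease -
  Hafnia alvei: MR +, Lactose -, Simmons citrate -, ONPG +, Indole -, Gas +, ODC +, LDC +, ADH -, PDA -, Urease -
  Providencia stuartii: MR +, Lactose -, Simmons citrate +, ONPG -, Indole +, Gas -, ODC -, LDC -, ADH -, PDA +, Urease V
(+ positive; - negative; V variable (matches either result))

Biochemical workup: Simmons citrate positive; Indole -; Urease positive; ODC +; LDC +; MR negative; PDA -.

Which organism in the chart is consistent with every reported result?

Serratia marcescens

LDC +: excludes 8 organisms — 7 left.
Urease +: excludes Salmonella enterica, Escherichia coli, Klebsiella aerogenes, Hafnia alvei — 3 left.
PDA -: all 3 remaining candidates are consistent.
MR -: all 3 remaining candidates are consistent.
ODC +: excludes Klebsiella pneumoniae, Klebsiella oxytoca — 1 left.
Indole -: the one remaining candidate is consistent.
Simmons citrate +: the one remaining candidate is consistent.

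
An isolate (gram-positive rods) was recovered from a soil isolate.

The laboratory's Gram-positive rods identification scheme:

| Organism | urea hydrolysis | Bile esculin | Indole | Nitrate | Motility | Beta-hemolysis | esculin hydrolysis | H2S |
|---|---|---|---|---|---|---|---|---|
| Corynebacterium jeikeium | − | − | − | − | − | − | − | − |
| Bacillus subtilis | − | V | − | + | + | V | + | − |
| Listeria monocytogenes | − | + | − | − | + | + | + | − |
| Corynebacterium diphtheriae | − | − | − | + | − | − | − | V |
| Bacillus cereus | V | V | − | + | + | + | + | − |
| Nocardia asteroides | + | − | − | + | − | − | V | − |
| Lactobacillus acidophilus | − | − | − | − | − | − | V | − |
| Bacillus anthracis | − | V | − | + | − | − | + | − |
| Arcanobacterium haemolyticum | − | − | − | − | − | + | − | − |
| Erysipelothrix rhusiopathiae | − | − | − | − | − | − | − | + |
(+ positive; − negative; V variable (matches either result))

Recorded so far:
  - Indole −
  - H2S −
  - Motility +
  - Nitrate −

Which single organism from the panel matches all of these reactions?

Listeria monocytogenes

Indole −: all 10 remaining candidates are consistent.
Motility +: excludes 7 organisms — 3 left.
Nitrate −: excludes Bacillus subtilis, Bacillus cereus — 1 left.
H2S −: the one remaining candidate is consistent.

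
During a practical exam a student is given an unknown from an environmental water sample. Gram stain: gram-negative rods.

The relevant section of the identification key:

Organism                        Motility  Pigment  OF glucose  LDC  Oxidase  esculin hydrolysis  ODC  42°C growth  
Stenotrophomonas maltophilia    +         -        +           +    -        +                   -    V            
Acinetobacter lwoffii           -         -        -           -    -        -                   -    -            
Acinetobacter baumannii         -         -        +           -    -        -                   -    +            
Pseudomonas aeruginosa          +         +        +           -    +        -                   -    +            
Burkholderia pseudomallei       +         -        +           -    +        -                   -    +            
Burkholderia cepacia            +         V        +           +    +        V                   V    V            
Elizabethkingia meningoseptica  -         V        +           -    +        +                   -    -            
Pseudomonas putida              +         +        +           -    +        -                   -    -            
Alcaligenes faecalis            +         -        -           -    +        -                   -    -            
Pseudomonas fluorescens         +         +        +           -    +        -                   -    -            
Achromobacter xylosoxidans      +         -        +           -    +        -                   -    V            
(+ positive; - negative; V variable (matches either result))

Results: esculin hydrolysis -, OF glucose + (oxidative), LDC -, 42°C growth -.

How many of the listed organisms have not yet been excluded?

3

LDC -: excludes Stenotrophomonas maltophilia, Burkholderia cepacia — 9 left.
42°C growth -: excludes Acinetobacter baumannii, Pseudomonas aeruginosa, Burkholderia pseudomallei — 6 left.
esculin hydrolysis -: excludes Elizabethkingia meningoseptica — 5 left.
OF glucose +: excludes Acinetobacter lwoffii, Alcaligenes faecalis — 3 left.
Still consistent: Achromobacter xylosoxidans, Pseudomonas fluorescens, Pseudomonas putida.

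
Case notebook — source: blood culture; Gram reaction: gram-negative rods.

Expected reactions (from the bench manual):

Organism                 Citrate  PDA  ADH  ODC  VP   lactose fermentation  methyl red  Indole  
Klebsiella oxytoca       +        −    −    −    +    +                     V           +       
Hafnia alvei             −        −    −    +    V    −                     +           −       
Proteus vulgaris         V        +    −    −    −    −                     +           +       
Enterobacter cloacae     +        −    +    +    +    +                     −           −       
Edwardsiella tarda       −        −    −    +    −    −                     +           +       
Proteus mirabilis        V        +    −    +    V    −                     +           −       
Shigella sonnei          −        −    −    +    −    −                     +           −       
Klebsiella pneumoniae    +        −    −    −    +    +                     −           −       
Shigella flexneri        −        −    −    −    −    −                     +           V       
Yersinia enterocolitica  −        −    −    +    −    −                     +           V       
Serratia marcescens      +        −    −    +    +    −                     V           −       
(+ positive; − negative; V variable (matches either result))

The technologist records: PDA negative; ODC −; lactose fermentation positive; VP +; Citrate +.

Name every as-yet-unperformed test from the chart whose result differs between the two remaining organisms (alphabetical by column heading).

lactose fermentation +: excludes 8 organisms — 3 left.
PDA −: all 3 remaining candidates are consistent.
VP +: all 3 remaining candidates are consistent.
Citrate +: all 3 remaining candidates are consistent.
ODC −: excludes Enterobacter cloacae — 2 left.
Two candidates remain: Klebsiella oxytoca and Klebsiella pneumoniae.
  ADH: − vs − — same for both, does not separate.
  methyl red: V vs − — variable for at least one, does not separate.
  Indole: Klebsiella oxytoca +, Klebsiella pneumoniae − — discriminates.

Indole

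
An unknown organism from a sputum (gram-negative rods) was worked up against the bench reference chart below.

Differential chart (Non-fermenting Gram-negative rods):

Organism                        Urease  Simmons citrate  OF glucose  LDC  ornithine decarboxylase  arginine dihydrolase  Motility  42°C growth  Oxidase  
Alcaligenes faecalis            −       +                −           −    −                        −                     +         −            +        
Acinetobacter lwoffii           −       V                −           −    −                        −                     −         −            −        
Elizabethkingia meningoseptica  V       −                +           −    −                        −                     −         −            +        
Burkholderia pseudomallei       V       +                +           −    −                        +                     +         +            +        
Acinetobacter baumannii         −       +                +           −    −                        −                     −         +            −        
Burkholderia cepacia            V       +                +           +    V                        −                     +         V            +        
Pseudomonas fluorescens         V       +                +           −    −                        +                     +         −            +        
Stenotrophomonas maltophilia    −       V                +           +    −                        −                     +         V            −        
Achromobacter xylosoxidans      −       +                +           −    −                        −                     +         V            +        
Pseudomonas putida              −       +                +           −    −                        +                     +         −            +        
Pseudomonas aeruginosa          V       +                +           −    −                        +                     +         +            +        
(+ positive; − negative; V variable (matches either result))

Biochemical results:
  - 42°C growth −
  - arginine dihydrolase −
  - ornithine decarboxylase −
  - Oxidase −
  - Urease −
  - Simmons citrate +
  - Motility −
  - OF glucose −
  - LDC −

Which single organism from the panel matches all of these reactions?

Motility −: excludes 8 organisms — 3 left.
42°C growth −: excludes Acinetobacter baumannii — 2 left.
ornithine decarboxylase −: all 2 remaining candidates are consistent.
Urease −: all 2 remaining candidates are consistent.
Simmons citrate +: excludes Elizabethkingia meningoseptica — 1 left.
arginine dihydrolase −: the one remaining candidate is consistent.
OF glucose −: the one remaining candidate is consistent.
LDC −: the one remaining candidate is consistent.
Oxidase −: the one remaining candidate is consistent.

Acinetobacter lwoffii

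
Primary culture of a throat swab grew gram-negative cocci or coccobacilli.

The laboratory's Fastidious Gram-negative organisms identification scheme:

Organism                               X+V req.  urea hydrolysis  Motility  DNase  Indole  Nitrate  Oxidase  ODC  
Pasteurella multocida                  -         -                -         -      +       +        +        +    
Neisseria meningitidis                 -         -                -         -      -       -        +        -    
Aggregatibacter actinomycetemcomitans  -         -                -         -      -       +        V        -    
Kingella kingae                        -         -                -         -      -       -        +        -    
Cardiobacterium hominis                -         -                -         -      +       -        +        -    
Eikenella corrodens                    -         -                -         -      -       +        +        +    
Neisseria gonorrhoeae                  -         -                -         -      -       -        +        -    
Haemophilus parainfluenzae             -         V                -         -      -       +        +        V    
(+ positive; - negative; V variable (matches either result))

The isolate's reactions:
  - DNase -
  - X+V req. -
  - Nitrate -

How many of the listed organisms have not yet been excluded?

4

Nitrate -: excludes Pasteurella multocida, Aggregatibacter actinomycetemcomitans, Eikenella corrodens, Haemophilus parainfluenzae — 4 left.
X+V req. -: all 4 remaining candidates are consistent.
DNase -: all 4 remaining candidates are consistent.
Still consistent: Cardiobacterium hominis, Kingella kingae, Neisseria gonorrhoeae, Neisseria meningitidis.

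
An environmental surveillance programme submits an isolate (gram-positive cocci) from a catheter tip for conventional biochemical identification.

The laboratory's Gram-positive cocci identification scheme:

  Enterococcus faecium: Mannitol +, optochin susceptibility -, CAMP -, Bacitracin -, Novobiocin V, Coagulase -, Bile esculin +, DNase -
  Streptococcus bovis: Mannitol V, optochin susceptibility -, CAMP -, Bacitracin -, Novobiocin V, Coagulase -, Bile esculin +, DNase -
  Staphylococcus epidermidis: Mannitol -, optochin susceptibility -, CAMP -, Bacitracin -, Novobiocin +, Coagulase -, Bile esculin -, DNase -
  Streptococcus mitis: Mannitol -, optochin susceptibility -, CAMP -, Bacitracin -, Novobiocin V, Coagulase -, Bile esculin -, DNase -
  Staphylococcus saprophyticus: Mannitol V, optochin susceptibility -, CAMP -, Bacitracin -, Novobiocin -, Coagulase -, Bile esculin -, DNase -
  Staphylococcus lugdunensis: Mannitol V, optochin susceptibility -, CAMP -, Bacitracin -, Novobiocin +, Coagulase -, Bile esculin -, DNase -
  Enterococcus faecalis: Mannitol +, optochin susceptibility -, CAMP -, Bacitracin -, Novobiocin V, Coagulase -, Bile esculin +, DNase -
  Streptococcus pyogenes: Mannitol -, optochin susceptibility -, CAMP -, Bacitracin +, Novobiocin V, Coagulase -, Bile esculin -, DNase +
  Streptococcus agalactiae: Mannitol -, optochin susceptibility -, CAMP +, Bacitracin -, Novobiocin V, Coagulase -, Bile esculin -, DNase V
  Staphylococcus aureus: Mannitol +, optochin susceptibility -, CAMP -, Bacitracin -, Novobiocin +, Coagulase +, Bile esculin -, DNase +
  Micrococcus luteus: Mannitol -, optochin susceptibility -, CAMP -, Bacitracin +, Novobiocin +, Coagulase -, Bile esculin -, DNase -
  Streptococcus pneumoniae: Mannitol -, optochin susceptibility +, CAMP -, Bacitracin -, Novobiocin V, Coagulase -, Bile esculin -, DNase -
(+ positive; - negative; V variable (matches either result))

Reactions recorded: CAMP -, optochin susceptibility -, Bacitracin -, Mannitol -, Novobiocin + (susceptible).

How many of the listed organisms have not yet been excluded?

4

Mannitol -: excludes Enterococcus faecium, Enterococcus faecalis, Staphylococcus aureus — 9 left.
Novobiocin +: excludes Staphylococcus saprophyticus — 8 left.
CAMP -: excludes Streptococcus agalactiae — 7 left.
optochin susceptibility -: excludes Streptococcus pneumoniae — 6 left.
Bacitracin -: excludes Streptococcus pyogenes, Micrococcus luteus — 4 left.
Still consistent: Staphylococcus epidermidis, Staphylococcus lugdunensis, Streptococcus bovis, Streptococcus mitis.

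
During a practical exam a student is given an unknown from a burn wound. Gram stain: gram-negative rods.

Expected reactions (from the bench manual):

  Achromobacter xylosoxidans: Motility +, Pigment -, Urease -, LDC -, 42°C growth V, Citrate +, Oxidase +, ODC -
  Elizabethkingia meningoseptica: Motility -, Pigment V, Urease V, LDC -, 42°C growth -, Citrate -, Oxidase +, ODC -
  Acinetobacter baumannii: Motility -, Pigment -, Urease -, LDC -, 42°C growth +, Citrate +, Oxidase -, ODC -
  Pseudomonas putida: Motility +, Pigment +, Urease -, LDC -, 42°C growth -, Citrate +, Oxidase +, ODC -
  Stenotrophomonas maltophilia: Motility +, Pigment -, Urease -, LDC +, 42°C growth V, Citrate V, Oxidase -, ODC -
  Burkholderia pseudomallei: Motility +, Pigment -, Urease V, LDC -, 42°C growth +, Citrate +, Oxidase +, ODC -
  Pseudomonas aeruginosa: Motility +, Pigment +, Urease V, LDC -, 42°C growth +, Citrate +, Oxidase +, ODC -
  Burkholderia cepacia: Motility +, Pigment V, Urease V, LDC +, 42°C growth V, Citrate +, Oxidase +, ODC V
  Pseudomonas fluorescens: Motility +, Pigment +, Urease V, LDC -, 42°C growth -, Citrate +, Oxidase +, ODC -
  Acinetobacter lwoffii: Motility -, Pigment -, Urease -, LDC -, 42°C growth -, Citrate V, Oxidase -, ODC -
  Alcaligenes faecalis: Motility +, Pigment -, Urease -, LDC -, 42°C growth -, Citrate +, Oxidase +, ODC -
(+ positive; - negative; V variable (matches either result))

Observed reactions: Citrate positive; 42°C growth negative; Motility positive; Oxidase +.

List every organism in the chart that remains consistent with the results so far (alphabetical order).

Oxidase +: excludes Acinetobacter baumannii, Stenotrophomonas maltophilia, Acinetobacter lwoffii — 8 left.
Motility +: excludes Elizabethkingia meningoseptica — 7 left.
Citrate +: all 7 remaining candidates are consistent.
42°C growth -: excludes Burkholderia pseudomallei, Pseudomonas aeruginosa — 5 left.

Achromobacter xylosoxidans, Alcaligenes faecalis, Burkholderia cepacia, Pseudomonas fluorescens, Pseudomonas putida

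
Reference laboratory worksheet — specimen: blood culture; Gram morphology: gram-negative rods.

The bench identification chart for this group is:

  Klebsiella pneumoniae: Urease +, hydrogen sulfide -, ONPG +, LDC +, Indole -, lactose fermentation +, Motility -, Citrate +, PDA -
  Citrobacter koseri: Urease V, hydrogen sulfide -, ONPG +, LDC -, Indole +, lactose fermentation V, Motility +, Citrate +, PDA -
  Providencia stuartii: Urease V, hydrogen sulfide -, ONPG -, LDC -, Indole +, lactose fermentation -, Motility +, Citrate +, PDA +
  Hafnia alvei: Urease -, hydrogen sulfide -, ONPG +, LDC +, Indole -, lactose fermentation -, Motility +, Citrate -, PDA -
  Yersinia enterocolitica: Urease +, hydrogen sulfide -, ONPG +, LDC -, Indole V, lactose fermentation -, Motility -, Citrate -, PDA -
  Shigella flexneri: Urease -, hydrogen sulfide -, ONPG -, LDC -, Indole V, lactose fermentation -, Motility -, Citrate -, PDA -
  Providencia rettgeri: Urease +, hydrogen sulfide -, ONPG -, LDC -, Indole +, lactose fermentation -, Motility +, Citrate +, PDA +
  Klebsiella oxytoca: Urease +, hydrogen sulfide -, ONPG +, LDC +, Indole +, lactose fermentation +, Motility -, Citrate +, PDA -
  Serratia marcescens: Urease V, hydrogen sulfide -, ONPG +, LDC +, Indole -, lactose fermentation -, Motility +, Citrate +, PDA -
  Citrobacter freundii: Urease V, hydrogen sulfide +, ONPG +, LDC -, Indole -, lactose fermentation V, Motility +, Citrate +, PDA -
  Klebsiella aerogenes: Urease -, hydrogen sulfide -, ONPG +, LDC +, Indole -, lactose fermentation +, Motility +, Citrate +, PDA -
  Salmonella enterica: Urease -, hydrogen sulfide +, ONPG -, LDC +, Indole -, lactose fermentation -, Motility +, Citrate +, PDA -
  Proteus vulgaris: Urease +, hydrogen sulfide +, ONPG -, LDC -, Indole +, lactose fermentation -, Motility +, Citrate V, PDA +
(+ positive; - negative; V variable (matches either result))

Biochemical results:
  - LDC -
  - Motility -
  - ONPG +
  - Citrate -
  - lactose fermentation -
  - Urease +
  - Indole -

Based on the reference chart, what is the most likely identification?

Yersinia enterocolitica

lactose fermentation -: excludes Klebsiella pneumoniae, Klebsiella oxytoca, Klebsiella aerogenes — 10 left.
ONPG +: excludes 5 organisms — 5 left.
Citrate -: excludes Citrobacter koseri, Serratia marcescens, Citrobacter freundii — 2 left.
Indole -: all 2 remaining candidates are consistent.
LDC -: excludes Hafnia alvei — 1 left.
Urease +: the one remaining candidate is consistent.
Motility -: the one remaining candidate is consistent.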